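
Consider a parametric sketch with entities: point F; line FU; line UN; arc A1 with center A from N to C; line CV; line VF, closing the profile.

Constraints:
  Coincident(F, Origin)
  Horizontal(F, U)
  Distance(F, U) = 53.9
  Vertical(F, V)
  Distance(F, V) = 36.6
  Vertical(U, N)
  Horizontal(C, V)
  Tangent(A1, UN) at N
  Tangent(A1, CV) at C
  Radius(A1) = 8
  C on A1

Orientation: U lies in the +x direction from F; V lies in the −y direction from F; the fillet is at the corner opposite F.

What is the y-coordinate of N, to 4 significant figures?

-28.60

F is at the origin; F and U share the same y with |FU| = 53.9 and U on the +x side, so U = (53.90, 0.000). F and V share the same x with |FV| = 36.6 and V on the −y side, so V = (0.000, -36.60). The virtual corner opposite F is at (53.90, -36.60). Since A1 is tangent to UN there, AN ⟂ UN and tangency of A1 to CV means the radius AC is perpendicular to CV, with radius 8.0, so the center A sits 8.0 in from both sides at A = (45.90, -28.60). That places the tangent points at N = (53.90, -28.60) on UN and C = (45.90, -36.60) on CV. So N.y = -28.60.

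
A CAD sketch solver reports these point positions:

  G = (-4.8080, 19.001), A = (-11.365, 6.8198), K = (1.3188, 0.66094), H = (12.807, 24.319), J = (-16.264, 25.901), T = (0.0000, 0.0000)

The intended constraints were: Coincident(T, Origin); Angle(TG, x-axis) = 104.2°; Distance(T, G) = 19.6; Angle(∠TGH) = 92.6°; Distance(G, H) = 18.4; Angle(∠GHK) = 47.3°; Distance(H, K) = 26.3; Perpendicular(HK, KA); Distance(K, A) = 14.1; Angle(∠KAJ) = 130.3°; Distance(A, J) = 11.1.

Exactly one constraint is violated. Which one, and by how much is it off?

Distance(A, J) = 11.1 — off by 8.60.

T = (0.00, 0.00) ✓; TG at 104.2° ✓; |TG| = 19.60 ✓; ∠TGH = 92.60° ✓; |GH| = 18.40 ✓; ∠GHK = 47.30° ✓; |HK| = 26.30 ✓; ∠(HK, KA) = 90.00° ✓; |KA| = 14.10 ✓; ∠KAJ = 130.3° ✓; |AJ| = 19.70 ✗.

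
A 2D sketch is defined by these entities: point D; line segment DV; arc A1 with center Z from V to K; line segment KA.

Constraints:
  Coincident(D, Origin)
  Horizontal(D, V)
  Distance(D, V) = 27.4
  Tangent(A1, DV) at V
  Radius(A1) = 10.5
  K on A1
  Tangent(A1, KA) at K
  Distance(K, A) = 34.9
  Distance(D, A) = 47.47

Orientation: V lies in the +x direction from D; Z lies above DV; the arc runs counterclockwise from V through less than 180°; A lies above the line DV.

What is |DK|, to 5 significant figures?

39.578

Checks: ∠(ZV, VD) = 90.00° ✓; |ZV| = 10.50 ✓; |ZK| = 10.50 ✓; ∠(ZK, KA) = 90.00° ✓; |KA| = 34.90 ✓; |DA| = 47.47 ✓.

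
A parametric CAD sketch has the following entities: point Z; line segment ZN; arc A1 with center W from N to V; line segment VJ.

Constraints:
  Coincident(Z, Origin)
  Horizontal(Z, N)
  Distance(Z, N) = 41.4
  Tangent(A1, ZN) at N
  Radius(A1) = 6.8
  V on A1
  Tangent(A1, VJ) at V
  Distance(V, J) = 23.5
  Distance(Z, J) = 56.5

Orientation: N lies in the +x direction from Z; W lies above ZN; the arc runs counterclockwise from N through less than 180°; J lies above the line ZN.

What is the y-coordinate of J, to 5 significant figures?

30.471

Z is at the origin; Z and N share the same y with |ZN| = 41.4 and N on the +x side, so N = (41.400, 0.0000). A1 meets ZN tangentially, so WN is at right angles to ZN, so W = N + (0, 6.8) = (41.400, 6.8000). Since WV ⟂ VJ (tangency), |WJ| = √(6.8² + 23.5²) = 24.464 regardless of where V sits on A1. So J lies on both circle(Z, 56.5) and circle(W, 24.464); the above-ZN intersection is J = (47.579, 30.471). V is the foot of the tangent from J: V = (48.198, 6.9790).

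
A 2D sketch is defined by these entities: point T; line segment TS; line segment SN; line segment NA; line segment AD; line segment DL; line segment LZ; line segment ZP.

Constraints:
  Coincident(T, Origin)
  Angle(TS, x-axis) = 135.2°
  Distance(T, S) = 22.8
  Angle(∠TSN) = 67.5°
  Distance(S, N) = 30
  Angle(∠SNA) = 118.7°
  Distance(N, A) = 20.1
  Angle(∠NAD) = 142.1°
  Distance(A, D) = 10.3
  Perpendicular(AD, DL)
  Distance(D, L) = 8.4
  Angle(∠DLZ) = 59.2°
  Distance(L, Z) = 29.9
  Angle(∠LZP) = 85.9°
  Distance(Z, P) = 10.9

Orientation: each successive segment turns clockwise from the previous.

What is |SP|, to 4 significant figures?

57.84

T is at the origin; TS runs at 135.2° with length 22.8, so S = (-16.18, 16.07). ∠TSN = 67.5° gives SN at 22.70° from the x-axis; with |SN| = 30.0, N = (11.50, 27.64). ∠SNA = 118.7° gives NA at -38.60° from the x-axis; with |NA| = 20.1, A = (27.21, 15.10). ∠NAD = 142.1° gives AD at -76.50° from the x-axis; with |AD| = 10.3, D = (29.61, 5.087). AD ⟂ DL, so DL runs at -166.5°; with |DL| = 8.4, L = (21.44, 3.127). ∠DLZ = 59.2° gives LZ at 72.70° from the x-axis; with |LZ| = 29.9, Z = (30.33, 31.67). ∠LZP = 85.9° gives ZP at -21.40° from the x-axis; with |ZP| = 10.9, P = (40.48, 27.70). Then |SP| = |P − S| = 57.84.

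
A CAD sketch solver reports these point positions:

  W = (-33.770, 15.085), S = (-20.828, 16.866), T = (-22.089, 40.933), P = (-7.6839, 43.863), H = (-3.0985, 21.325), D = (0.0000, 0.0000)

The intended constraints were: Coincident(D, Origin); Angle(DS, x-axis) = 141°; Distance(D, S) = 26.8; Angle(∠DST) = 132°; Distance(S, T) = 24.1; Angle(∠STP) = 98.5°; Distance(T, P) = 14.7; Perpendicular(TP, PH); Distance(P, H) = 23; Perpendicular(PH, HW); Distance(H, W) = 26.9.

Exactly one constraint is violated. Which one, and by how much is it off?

Distance(H, W) = 26.9 — off by 4.40.

D = (0.00, 0.00) ✓; DS at 141.0° ✓; |DS| = 26.80 ✓; ∠DST = 132.0° ✓; |ST| = 24.10 ✓; ∠STP = 98.50° ✓; |TP| = 14.70 ✓; ∠(TP, PH) = 90.00° ✓; |PH| = 23.00 ✓; ∠(PH, HW) = 90.00° ✓; |HW| = 31.30 ✗.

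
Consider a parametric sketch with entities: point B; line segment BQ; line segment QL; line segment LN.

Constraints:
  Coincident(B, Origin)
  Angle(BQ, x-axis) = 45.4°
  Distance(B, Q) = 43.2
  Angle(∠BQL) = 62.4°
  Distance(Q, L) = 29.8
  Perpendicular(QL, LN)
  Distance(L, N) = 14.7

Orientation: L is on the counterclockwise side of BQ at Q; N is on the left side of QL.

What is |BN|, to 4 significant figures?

25.53

B is at the origin; BQ runs at 45.4° with length 43.2, so Q = 43.2·(cos 45.4°, sin 45.4°) = (30.33, 30.76). ∠BQL = 62.4°, so QL runs at 45.4° + (180° − 62.4°) = 163.0° from the x-axis; with |QL| = 29.8, L = Q + 29.8·(cos 163.0°, sin 163.0°) = (1.835, 39.47). QL ⟂ LN; with |LN| = 14.7 on the left of QL, N = L + 14.7·(-0.2924, -0.9563) = (-2.463, 25.41). Then |BN| = |N − B| = 25.53.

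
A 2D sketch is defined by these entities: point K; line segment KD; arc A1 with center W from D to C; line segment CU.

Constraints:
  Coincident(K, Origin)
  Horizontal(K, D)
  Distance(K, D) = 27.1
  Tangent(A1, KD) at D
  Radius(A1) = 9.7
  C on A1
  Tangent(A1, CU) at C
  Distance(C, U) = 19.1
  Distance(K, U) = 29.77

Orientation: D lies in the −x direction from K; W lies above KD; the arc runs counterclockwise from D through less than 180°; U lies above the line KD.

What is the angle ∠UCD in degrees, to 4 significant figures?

140.9°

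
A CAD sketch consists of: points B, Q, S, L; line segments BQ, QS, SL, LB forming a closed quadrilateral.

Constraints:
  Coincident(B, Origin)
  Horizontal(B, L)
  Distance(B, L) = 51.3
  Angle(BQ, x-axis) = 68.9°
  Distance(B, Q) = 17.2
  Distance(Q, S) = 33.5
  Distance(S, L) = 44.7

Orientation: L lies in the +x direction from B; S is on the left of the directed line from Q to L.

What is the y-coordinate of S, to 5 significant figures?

39.408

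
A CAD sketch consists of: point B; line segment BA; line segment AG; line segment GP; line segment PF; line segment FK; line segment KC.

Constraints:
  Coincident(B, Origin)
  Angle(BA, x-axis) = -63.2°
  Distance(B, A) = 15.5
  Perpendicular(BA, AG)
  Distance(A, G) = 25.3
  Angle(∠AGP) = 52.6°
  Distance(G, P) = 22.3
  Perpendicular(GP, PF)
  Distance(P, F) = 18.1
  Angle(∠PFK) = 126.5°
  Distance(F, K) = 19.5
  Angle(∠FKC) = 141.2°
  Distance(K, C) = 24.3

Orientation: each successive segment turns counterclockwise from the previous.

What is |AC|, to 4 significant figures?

34.13

B is at the origin; BA runs at -63.2° with length 15.5, so A = (6.989, -13.84). BA is perpendicular to AG, so AG runs at 26.80°; with |AG| = 25.3, G = (29.57, -2.428). ∠AGP = 52.6° gives GP at 154.2° from the x-axis; with |GP| = 22.3, P = (9.494, 7.278). The perpendicularity gives PF at right angles to GP, so PF runs at -115.8°; with |PF| = 18.1, F = (1.616, -9.018). ∠PFK = 126.5° gives FK at -62.30° from the x-axis; with |FK| = 19.5, K = (10.68, -26.28). ∠FKC = 141.2° gives KC at -23.50° from the x-axis; with |KC| = 24.3, C = (32.97, -35.97). Then |AC| = |C − A| = 34.13.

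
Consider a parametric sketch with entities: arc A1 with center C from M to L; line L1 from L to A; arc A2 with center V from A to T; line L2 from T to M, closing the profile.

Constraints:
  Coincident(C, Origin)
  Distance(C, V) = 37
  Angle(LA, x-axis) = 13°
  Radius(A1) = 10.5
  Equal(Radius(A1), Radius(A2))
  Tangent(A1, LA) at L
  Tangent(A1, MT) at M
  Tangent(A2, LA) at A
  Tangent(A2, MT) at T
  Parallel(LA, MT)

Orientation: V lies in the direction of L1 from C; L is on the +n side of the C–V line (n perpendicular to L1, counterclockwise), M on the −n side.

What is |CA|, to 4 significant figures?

38.46

Tangency of A1 to both parallel lines with radius 10.5 puts L and M at C ± 10.5·n: L = (-2.362, 10.23), M = (2.362, -10.23). Equal radii place A and T the same way about V: A = V + 10.5·n = (33.69, 18.55), T = V − 10.5·n = (38.41, -1.908). Then |CA| = |A − C| = 38.46.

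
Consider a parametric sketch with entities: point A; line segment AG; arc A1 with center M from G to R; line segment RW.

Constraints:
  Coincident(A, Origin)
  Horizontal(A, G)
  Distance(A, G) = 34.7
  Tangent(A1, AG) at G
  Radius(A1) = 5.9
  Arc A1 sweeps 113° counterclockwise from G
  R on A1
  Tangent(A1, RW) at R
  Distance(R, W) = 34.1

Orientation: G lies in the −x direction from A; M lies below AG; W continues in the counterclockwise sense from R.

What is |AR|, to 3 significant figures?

41.0

A is at the origin; A and G share the same y with |AG| = 34.7 and G on the −x side, so G = (-34.7, 0.00). A1 meets AG tangentially, so MG is at right angles to AG, so M = G + (0, -5.9) = (-34.7, -5.90). On A1, G sits at bearing 90° from M; a 113° counterclockwise sweep puts R at bearing 203°, so R = M + 5.9·(cos 203°, sin 203°) = (-40.1, -8.21). Then |AR| = |R − A| = 41.0.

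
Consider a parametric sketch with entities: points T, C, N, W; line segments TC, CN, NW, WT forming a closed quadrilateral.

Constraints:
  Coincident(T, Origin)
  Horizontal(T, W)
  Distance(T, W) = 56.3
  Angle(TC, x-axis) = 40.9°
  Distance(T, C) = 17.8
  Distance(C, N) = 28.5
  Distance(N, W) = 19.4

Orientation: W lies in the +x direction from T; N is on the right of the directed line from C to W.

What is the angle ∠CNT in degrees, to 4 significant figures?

27.15°

Checks: |CN| = 28.50 ✓; |NW| = 19.40 ✓.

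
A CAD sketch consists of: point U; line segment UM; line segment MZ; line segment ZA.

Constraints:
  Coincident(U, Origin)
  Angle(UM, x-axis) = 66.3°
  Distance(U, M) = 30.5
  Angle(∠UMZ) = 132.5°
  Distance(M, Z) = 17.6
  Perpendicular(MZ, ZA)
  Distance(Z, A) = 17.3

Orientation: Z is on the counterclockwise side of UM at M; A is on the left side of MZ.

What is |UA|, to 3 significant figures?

38.6

U is at the origin; UM runs at 66.3° with length 30.5, so M = 30.5·(cos 66.3°, sin 66.3°) = (12.3, 27.9). ∠UMZ = 132.5°, so MZ runs at 66.3° + (180° − 132.5°) = 114° from the x-axis; with |MZ| = 17.6, Z = M + 17.6·(cos 114°, sin 114°) = (5.16, 44.0). The perpendicularity gives ZA at right angles to MZ; with |ZA| = 17.3 on the left of MZ, A = Z + 17.3·(-0.915, -0.404) = (-10.7, 37.0). Then |UA| = |A − U| = 38.6.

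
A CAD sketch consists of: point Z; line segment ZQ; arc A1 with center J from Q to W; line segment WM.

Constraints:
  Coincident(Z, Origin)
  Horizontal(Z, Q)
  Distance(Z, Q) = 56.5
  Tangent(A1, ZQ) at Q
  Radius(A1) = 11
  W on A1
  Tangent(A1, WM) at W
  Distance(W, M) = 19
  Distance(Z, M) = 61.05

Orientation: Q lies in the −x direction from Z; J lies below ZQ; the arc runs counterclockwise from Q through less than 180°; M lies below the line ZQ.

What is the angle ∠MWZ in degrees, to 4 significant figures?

63.31°

Z is at the origin; Z and Q share the same y with |ZQ| = 56.5 and Q on the −x side, so Q = (-56.50, 0.000). Since A1 is tangent to ZQ there, JQ ⟂ ZQ, so J = Q + (0, -11) = (-56.50, -11.00). Since JW ⟂ WM (tangency), |JM| = √(11.0² + 19.0²) = 21.95 regardless of where W sits on A1. So M lies on both circle(Z, 61.05) and circle(J, 21.95); the below-ZQ intersection is M = (-51.72, -32.43). W is the foot of the tangent from M: W = (-64.59, -18.45).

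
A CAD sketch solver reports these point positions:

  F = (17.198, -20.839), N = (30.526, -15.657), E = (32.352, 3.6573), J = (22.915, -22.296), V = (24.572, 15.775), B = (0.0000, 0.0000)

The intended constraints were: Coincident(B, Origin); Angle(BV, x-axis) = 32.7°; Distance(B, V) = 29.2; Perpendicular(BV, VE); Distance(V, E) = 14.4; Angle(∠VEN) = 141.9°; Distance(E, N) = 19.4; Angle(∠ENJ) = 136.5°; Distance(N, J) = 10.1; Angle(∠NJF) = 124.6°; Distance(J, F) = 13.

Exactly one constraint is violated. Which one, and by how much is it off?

Distance(J, F) = 13 — off by 7.10.

B = (0.00, 0.00) ✓; BV at 32.70° ✓; |BV| = 29.20 ✓; ∠(BV, VE) = 90.00° ✓; |VE| = 14.40 ✓; ∠VEN = 141.9° ✓; |EN| = 19.40 ✓; ∠ENJ = 136.5° ✓; |NJ| = 10.10 ✓; ∠NJF = 124.6° ✓; |JF| = 5.900 ✗.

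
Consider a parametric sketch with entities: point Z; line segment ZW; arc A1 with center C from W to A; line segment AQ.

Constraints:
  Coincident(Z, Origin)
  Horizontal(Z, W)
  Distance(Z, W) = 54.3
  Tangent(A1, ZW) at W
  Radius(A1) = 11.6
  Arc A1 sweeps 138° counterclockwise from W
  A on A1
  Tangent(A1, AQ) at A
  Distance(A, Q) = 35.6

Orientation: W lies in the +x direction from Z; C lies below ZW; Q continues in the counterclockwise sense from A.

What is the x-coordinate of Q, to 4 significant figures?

72.99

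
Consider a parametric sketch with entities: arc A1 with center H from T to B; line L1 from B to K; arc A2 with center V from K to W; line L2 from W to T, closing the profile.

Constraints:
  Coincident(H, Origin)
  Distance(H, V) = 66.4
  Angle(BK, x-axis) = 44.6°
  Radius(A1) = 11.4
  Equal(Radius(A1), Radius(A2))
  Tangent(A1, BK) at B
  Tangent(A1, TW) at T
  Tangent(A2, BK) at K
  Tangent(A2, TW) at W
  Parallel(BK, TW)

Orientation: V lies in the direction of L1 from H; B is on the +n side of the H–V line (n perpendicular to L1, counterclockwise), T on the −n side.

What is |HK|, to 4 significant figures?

67.37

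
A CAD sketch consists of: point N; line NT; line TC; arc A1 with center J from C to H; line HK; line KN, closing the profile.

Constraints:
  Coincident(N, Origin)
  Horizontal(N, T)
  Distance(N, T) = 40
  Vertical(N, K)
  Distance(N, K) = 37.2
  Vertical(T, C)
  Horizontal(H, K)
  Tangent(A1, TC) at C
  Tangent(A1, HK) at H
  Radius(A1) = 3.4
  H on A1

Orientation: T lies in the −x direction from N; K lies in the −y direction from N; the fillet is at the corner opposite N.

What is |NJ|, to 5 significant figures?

49.820

N is at the origin; NT is horizontal with |NT| = 40.0 and T on the −x side, so T = (-40.000, 0.0000). NK is vertical with |NK| = 37.2 and K on the −y side, so K = (0.0000, -37.200). The virtual corner opposite N is at (-40.000, -37.200). The tangent condition forces JC to be normal to TC and A1 meets HK tangentially, so JH is at right angles to HK, with radius 3.4, so the center J sits 3.4 in from both sides at J = (-36.600, -33.800). Then |NJ| = |J − N| = 49.820.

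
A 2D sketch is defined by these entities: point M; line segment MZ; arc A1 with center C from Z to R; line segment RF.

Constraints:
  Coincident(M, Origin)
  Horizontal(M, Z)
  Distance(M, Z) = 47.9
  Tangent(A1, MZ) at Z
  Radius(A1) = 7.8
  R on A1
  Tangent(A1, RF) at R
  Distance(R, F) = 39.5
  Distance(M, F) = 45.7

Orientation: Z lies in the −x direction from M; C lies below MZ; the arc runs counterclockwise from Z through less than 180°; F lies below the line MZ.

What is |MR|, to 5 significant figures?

54.732

Checks: |CZ| = 7.800 ✓; |CR| = 7.800 ✓; ∠(CR, RF) = 90.00° ✓; |RF| = 39.50 ✓; |MF| = 45.70 ✓.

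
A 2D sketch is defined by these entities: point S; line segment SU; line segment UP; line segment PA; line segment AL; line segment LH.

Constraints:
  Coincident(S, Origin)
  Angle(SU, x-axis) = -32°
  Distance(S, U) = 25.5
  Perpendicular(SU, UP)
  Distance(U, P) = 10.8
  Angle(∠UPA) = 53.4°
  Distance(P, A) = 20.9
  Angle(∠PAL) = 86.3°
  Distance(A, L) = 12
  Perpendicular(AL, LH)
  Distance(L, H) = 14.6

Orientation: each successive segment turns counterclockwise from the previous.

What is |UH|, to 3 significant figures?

2.52

S is at the origin; SU runs at -32.0° with length 25.5, so U = (21.6, -13.5). The perpendicularity gives UP at right angles to SU, so UP runs at 58.0°; with |UP| = 10.8, P = (27.3, -4.35). ∠UPA = 53.4° gives PA at -175° from the x-axis; with |PA| = 20.9, A = (6.52, -6.03). ∠PAL = 86.3° gives AL at -81.7° from the x-axis; with |AL| = 12.0, L = (8.25, -17.9). AL ⟂ LH, so LH runs at 8.30°; with |LH| = 14.6, H = (22.7, -15.8). Then |UH| = |H − U| = 2.52.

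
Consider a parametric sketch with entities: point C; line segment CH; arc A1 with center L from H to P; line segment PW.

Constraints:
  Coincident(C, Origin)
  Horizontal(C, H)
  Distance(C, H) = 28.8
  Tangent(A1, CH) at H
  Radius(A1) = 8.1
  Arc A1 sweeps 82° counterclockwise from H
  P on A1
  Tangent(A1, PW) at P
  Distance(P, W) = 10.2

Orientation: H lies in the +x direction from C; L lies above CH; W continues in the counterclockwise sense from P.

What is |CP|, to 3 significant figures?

37.5

C is at the origin; CH is horizontal with |CH| = 28.8 and H on the +x side, so H = (28.8, 0.00). Since A1 is tangent to CH there, LH ⟂ CH, so L = H + (0, 8.1) = (28.8, 8.10). On A1, H sits at bearing -90° from L; an 82° counterclockwise sweep puts P at bearing -8°, so P = L + 8.1·(cos -8°, sin -8°) = (36.8, 6.97). Then |CP| = |P − C| = 37.5.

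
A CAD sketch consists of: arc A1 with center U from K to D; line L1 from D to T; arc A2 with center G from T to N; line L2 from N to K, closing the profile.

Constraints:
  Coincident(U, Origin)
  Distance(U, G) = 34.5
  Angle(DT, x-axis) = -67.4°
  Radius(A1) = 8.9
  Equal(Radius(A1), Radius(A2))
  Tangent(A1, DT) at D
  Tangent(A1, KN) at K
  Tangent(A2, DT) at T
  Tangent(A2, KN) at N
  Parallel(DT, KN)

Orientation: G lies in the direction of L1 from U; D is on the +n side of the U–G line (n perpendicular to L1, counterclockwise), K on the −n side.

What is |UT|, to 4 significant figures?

35.63

Tangency of A1 to both parallel lines with radius 8.9 puts D and K at U ± 8.9·n: D = (8.217, 3.420), K = (-8.217, -3.420). Equal radii place T and N the same way about G: T = G + 8.9·n = (21.47, -28.43), N = G − 8.9·n = (5.042, -35.27). Then |UT| = |T − U| = 35.63.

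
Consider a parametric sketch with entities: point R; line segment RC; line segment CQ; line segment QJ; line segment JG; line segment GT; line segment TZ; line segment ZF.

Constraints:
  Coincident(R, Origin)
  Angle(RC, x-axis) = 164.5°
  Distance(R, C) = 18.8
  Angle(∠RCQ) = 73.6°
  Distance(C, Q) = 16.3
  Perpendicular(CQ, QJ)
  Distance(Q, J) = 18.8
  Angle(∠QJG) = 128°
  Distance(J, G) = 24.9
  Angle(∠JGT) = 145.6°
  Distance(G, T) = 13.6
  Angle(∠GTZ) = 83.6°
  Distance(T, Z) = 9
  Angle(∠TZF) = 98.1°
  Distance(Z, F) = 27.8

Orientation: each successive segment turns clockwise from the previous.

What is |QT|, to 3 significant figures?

48.2

∠QJG = 128.0° gives JG at -83.9° from the x-axis; with |JG| = 24.9, G = (9.10, -15.8). ∠JGT = 145.6° gives GT at -118° from the x-axis; with |GT| = 13.6, T = (2.66, -27.8). Then |QT| = |T − Q| = 48.2.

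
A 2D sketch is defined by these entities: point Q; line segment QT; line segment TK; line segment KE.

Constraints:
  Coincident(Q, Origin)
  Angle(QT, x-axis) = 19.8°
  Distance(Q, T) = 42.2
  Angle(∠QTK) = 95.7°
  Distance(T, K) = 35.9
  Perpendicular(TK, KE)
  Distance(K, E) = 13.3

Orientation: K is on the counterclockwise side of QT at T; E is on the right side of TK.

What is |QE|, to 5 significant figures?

68.297

∠QTK = 95.7°, so TK runs at 19.8° + (180° − 95.7°) = 104.10° from the x-axis; with |TK| = 35.9, K = T + 35.9·(cos 104.10°, sin 104.10°) = (30.959, 49.113). The perpendicularity gives KE at right angles to TK; with |KE| = 13.3 on the right of TK, E = K + 13.3·(0.96987, 0.24362) = (43.859, 52.353). Then |QE| = |E − Q| = 68.297.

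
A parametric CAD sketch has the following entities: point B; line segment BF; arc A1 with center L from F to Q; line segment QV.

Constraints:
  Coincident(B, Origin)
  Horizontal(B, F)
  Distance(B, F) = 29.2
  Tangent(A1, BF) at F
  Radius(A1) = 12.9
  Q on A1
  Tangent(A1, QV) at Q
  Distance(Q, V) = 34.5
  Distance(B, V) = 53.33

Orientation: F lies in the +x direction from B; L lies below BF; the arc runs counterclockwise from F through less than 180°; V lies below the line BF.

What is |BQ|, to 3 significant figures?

22.1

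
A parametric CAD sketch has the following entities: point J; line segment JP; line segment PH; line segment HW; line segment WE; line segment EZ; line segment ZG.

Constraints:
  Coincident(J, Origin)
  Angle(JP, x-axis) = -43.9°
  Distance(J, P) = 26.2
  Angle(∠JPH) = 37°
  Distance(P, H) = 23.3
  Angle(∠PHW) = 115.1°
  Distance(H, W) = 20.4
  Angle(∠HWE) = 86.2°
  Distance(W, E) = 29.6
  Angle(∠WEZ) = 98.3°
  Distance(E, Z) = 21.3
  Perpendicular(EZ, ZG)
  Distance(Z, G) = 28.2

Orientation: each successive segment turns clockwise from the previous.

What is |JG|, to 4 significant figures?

19.16

J is at the origin; JP runs at -43.9° with length 26.2, so P = (18.88, -18.17). ∠JPH = 37.0° gives PH at 173.1° from the x-axis; with |PH| = 23.3, H = (-4.253, -15.37). ∠PHW = 115.1° gives HW at 108.2° from the x-axis; with |HW| = 20.4, W = (-10.62, 4.011). ∠HWE = 86.2° gives WE at 14.40° from the x-axis; with |WE| = 29.6, E = (18.05, 11.37). ∠WEZ = 98.3° gives EZ at -67.30° from the x-axis; with |EZ| = 21.3, Z = (26.27, -8.277). The perpendicularity gives ZG at right angles to EZ, so ZG runs at -157.3°; with |ZG| = 28.2, G = (0.2498, -19.16). Then |JG| = |G − J| = 19.16.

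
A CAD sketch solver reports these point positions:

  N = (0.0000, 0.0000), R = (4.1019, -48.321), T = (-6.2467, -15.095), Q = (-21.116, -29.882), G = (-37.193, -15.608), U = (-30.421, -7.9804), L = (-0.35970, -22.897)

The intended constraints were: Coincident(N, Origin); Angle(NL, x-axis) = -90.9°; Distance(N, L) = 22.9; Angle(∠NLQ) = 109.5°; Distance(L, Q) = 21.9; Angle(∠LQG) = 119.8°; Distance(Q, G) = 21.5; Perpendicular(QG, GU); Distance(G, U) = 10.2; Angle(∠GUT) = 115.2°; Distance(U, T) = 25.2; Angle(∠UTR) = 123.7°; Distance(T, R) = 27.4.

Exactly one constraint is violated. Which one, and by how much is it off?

Distance(T, R) = 27.4 — off by 7.40.

N = (0.00, 0.00) ✓; NL at -90.90° ✓; |NL| = 22.90 ✓; ∠NLQ = 109.5° ✓; |LQ| = 21.90 ✓; ∠LQG = 119.8° ✓; |QG| = 21.50 ✓; ∠(QG, GU) = 90.00° ✓; |GU| = 10.20 ✓; ∠GUT = 115.2° ✓; |UT| = 25.20 ✓; ∠UTR = 123.7° ✓; |TR| = 34.80 ✗.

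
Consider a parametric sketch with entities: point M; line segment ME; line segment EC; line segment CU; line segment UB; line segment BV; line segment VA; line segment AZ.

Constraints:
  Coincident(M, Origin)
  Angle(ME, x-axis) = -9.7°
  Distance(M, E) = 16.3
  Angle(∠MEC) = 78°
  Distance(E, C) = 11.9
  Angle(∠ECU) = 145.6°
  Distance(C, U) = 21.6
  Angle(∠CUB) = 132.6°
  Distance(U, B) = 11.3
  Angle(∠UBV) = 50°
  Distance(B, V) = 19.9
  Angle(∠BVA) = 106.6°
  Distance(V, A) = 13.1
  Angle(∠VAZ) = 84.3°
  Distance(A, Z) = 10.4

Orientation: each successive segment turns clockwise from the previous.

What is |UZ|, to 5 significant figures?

8.5099

M is at the origin; ME runs at -9.7° with length 16.3, so E = (16.067, -2.7464). ∠MEC = 78.0° gives EC at -111.70° from the x-axis; with |EC| = 11.9, C = (11.667, -13.803). ∠ECU = 145.6° gives CU at -146.10° from the x-axis; with |CU| = 21.6, U = (-6.2613, -25.850). ∠CUB = 132.6° gives UB at 166.50° from the x-axis; with |UB| = 11.3, B = (-17.249, -23.212). ∠UBV = 50.0° gives BV at 36.500° from the x-axis; with |BV| = 19.9, V = (-1.2523, -11.375). ∠BVA = 106.6° gives VA at -36.900° from the x-axis; with |VA| = 13.1, A = (9.2236, -19.241). ∠VAZ = 84.3° gives AZ at -132.60° from the x-axis; with |AZ| = 10.4, Z = (2.1840, -26.896). Then |UZ| = |Z − U| = 8.5099.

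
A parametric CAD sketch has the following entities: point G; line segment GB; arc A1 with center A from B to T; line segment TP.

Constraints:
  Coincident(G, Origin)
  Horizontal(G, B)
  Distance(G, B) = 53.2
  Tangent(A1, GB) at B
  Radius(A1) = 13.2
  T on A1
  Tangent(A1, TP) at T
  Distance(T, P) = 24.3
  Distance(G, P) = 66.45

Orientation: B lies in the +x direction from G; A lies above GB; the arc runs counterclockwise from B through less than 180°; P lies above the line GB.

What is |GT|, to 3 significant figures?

67.6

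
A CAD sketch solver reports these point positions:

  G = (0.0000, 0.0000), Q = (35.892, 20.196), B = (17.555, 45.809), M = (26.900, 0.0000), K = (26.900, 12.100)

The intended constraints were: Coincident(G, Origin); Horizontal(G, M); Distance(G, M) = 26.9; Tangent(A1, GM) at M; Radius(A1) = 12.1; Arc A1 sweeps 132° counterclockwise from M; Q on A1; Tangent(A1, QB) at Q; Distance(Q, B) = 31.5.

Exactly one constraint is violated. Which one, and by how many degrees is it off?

Tangent(A1, QB) at Q — off by 6.40°.

G = (0.00, 0.00) ✓; G.y = 0.00, M.y = 0.00 ✓; |GM| = 26.90 ✓; ∠(KM, MG) = 90.00° ✓; |KM| = 12.10 ✓; bearing(K→Q) − bearing(K→M) = 132.0° ✓; |KQ| = 12.10 ✓; ∠(KQ, QB) = 96.40° ✗; |QB| = 31.50 ✓.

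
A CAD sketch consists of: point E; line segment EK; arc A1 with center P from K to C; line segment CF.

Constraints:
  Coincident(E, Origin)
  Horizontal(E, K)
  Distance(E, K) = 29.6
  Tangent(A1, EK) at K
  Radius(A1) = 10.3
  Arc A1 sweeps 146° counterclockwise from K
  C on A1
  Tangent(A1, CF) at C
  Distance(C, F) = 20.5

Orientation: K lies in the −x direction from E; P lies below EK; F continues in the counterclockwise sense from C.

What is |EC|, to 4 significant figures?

40.07

Since A1 is tangent to EK there, PK ⟂ EK, so P = K + (0, -10.3) = (-29.60, -10.30). On A1, K sits at bearing 90° from P; a 146° counterclockwise sweep puts C at bearing 236°, so C = P + 10.3·(cos 236°, sin 236°) = (-35.36, -18.84). Then |EC| = |C − E| = 40.07.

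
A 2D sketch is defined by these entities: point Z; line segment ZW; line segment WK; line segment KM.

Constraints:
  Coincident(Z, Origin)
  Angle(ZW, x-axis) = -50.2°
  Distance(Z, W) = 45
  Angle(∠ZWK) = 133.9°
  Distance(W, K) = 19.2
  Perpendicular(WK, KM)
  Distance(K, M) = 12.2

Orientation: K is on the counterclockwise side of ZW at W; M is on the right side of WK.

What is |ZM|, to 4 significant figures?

67.32

Z is at the origin; ZW runs at -50.2° with length 45.0, so W = 45.0·(cos -50.2°, sin -50.2°) = (28.80, -34.57). ∠ZWK = 133.9°, so WK runs at -50.2° + (180° − 133.9°) = -4.100° from the x-axis; with |WK| = 19.2, K = W + 19.2·(cos -4.100°, sin -4.100°) = (47.96, -35.95). The perpendicularity gives KM at right angles to WK; with |KM| = 12.2 on the right of WK, M = K + 12.2·(-0.07150, -0.9974) = (47.08, -48.11). Then |ZM| = |M − Z| = 67.32.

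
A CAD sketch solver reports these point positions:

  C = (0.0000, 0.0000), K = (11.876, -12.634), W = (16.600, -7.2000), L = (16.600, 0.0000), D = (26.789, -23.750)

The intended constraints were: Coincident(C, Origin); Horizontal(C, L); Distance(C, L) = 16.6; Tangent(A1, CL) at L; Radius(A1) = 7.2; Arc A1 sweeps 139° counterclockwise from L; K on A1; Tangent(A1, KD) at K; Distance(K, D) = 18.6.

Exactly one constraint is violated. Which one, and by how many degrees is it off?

Tangent(A1, KD) at K — off by 4.30°.

C = (0.00, 0.00) ✓; C.y = 0.00, L.y = 0.00 ✓; |CL| = 16.60 ✓; ∠(WL, LC) = 90.00° ✓; |WL| = 7.200 ✓; bearing(W→K) − bearing(W→L) = 139.0° ✓; |WK| = 7.200 ✓; ∠(WK, KD) = 85.70° ✗; |KD| = 18.60 ✓.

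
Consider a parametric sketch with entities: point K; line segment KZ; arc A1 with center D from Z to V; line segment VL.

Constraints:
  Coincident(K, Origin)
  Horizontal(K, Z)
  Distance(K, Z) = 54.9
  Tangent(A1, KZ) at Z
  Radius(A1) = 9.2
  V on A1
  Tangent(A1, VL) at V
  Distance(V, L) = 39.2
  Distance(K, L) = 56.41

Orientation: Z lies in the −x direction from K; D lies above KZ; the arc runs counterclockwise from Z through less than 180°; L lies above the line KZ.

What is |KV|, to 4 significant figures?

46.54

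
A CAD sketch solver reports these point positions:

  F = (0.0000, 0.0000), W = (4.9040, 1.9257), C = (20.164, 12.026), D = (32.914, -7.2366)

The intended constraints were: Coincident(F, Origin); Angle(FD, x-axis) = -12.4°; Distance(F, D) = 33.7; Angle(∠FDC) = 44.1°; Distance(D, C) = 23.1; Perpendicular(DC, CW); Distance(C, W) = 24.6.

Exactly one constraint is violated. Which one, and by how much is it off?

Distance(C, W) = 24.6 — off by 6.30.

F = (0.00, 0.00) ✓; FD at -12.40° ✓; |FD| = 33.70 ✓; ∠FDC = 44.10° ✓; |DC| = 23.10 ✓; ∠(DC, CW) = 90.00° ✓; |CW| = 18.30 ✗.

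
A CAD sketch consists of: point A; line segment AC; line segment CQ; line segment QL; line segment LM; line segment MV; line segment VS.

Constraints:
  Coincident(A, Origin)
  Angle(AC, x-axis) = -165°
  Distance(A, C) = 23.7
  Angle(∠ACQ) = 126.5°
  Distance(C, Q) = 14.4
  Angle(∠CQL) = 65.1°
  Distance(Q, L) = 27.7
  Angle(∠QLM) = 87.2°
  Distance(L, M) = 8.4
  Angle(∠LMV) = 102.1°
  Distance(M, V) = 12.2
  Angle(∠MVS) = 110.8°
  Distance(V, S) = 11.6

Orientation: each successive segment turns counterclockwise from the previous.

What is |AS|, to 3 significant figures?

26.5

∠LMV = 102.1° gives MV at 174° from the x-axis; with |MV| = 12.2, V = (-13.6, -8.28). ∠MVS = 110.8° gives VS at -117° from the x-axis; with |VS| = 11.6, S = (-18.8, -18.6). Then |AS| = |S − A| = 26.5.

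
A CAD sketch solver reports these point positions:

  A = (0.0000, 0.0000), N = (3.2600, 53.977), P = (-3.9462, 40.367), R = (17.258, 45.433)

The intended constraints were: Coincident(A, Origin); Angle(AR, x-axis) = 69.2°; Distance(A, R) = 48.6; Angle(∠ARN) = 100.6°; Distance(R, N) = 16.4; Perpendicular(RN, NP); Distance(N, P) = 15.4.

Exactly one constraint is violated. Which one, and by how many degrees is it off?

Perpendicular(RN, NP) — off by 3.50°.

A = (0.00, 0.00) ✓; AR at 69.20° ✓; |AR| = 48.60 ✓; ∠ARN = 100.6° ✓; |RN| = 16.40 ✓; ∠(RN, NP) = 93.50° ✗; |NP| = 15.40 ✓.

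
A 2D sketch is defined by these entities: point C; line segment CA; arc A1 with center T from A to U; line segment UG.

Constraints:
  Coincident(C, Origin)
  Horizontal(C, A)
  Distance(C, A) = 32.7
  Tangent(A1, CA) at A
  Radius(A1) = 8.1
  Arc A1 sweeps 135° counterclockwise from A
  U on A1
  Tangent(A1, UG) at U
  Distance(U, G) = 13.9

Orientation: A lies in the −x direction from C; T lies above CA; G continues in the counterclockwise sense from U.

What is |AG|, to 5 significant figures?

24.009

C is at the origin; C and A share the same y with |CA| = 32.7 and A on the −x side, so A = (-32.700, 0.0000). Tangency of A1 to CA means the radius TA is perpendicular to CA, so T = A + (0, 8.1) = (-32.700, 8.1000). On A1, A sits at bearing -90° from T; a 135° counterclockwise sweep puts U at bearing 45°, so U = T + 8.1·(cos 45°, sin 45°) = (-26.972, 13.828). A1 meets UG tangentially, so TU is at right angles to UG, so UG runs along (−sin 45°, cos 45°); with |UG| = 13.9, G = (-36.801, 23.656). Then |AG| = |G − A| = 24.009.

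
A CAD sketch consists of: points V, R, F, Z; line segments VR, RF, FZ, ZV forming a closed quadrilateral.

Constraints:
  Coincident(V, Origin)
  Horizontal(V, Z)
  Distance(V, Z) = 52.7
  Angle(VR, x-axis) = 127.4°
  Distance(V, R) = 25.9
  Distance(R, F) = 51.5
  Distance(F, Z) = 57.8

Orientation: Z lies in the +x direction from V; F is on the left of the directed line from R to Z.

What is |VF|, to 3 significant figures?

57.2

V is at the origin; VZ is horizontal with |VZ| = 52.7 and Z in +x, so Z = (52.7, 0). VR runs at 127.4° with |VR| = 25.9, so R = (-15.7, 20.6). F is determined by |RF| = 51.5 and |FZ| = 57.8 together: it lies at the intersection of circle(R, 51.5) and circle(Z, 57.8). With |RZ| = 71.5, the foot of the radical line on RZ is 30.9 from R and the perpendicular offset is √(51.5² − 30.9²) = 41.2. Taking the left-of-RZ solution: F = (25.7, 51.1).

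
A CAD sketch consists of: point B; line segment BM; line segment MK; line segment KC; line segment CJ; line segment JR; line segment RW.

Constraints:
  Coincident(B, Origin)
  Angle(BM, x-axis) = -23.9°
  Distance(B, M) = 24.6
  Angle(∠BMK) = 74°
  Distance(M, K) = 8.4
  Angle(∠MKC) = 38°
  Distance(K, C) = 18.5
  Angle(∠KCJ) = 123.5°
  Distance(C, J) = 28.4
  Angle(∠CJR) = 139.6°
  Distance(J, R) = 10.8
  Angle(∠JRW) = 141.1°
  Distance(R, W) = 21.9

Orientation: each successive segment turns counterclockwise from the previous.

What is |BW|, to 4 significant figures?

67.32

∠CJR = 139.6° gives JR at -39.00° from the x-axis; with |JR| = 10.8, R = (23.98, -49.23). ∠JRW = 141.1° gives RW at -0.1000° from the x-axis; with |RW| = 21.9, W = (45.88, -49.27). Then |BW| = |W − B| = 67.32.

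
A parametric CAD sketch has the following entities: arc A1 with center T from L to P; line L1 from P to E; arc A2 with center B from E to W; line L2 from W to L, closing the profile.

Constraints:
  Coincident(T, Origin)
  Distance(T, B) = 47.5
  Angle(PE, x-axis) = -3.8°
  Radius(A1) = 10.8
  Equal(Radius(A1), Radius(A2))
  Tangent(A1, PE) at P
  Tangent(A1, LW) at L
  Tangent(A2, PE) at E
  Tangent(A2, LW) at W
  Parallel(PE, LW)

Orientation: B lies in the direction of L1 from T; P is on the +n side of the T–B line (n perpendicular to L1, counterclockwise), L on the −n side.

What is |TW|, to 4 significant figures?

48.71

The slot axis is L1's direction at -3.8°, so u = (cos -3.8°, sin -3.8°) = (0.9978, -0.06627) and n = (−sin -3.8°, cos -3.8°) = (0.06627, 0.9978). T is at the origin and B lies 47.5 along u from T, so B = 47.5·u = (47.40, -3.148). Tangency of A1 to both parallel lines with radius 10.8 puts P and L at T ± 10.8·n: P = (0.7158, 10.78), L = (-0.7158, -10.78). Equal radii place E and W the same way about B: E = B + 10.8·n = (48.11, 7.628), W = B − 10.8·n = (46.68, -13.92). Then |TW| = |W − T| = 48.71.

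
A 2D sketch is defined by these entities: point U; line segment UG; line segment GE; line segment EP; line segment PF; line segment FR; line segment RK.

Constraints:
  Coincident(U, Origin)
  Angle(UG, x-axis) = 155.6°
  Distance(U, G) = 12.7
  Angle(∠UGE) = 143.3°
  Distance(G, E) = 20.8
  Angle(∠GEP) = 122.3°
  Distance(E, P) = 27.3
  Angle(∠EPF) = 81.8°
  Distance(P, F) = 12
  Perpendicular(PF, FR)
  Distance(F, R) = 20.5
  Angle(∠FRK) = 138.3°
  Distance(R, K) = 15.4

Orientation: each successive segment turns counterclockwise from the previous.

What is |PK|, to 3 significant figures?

32.0

U is at the origin; UG runs at 155.6° with length 12.7, so G = (-11.6, 5.25). ∠UGE = 143.3° gives GE at -168° from the x-axis; with |GE| = 20.8, E = (-31.9, 0.815). ∠GEP = 122.3° gives EP at -110° from the x-axis; with |EP| = 27.3, P = (-41.2, -24.8). ∠EPF = 81.8° gives PF at -11.8° from the x-axis; with |PF| = 12.0, F = (-29.5, -27.3). PF is perpendicular to FR, so FR runs at 78.2°; with |FR| = 20.5, R = (-25.3, -7.23). ∠FRK = 138.3° gives RK at 120° from the x-axis; with |RK| = 15.4, K = (-33.0, 6.12). Then |PK| = |K − P| = 32.0.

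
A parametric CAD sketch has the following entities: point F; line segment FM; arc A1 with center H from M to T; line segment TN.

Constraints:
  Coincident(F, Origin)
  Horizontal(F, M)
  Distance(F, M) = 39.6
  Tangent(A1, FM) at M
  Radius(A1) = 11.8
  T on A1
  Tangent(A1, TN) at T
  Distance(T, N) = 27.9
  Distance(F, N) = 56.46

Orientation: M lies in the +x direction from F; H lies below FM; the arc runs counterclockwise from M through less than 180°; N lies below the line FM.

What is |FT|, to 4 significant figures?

32.51

Checks: ∠(HM, MF) = 90.00° ✓; |HT| = 11.80 ✓; ∠(HT, TN) = 90.00° ✓; |TN| = 27.90 ✓; |FN| = 56.46 ✓.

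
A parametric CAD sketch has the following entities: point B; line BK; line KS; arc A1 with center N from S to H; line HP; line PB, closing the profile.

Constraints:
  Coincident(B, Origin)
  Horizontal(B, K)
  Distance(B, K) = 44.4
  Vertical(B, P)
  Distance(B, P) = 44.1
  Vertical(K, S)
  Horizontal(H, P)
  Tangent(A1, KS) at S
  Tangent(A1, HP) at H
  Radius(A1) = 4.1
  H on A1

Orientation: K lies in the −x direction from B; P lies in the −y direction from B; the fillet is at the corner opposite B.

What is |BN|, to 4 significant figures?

56.78

B is at the origin; BK is horizontal with |BK| = 44.4 and K on the −x side, so K = (-44.40, 0.000). B and P share the same x with |BP| = 44.1 and P on the −y side, so P = (0.000, -44.10). The virtual corner opposite B is at (-44.40, -44.10). Since A1 is tangent to KS there, NS ⟂ KS and since A1 is tangent to HP there, NH ⟂ HP, with radius 4.1, so the center N sits 4.1 in from both sides at N = (-40.30, -40.00). Then |BN| = |N − B| = 56.78.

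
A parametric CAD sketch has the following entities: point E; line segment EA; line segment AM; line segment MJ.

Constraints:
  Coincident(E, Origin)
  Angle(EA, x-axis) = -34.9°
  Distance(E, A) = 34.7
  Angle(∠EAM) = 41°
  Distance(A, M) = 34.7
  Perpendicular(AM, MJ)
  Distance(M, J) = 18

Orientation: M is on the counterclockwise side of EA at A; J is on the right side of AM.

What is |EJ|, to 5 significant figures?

41.644

∠EAM = 41.0°, so AM runs at -34.9° + (180° − 41.0°) = 104.10° from the x-axis; with |AM| = 34.7, M = A + 34.7·(cos 104.10°, sin 104.10°) = (20.006, 13.801). AM ⟂ MJ; with |MJ| = 18.0 on the right of AM, J = M + 18.0·(0.96987, 0.24362) = (37.464, 18.186). Then |EJ| = |J − E| = 41.644.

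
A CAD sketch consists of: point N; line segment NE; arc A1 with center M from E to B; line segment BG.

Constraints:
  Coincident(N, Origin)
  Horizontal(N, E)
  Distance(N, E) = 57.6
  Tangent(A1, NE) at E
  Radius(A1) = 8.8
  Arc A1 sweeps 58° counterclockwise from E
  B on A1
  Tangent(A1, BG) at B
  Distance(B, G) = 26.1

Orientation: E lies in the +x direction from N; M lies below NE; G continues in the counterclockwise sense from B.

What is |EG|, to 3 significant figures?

33.8

On A1, E sits at bearing 90° from M; a 58° counterclockwise sweep puts B at bearing 148°, so B = M + 8.8·(cos 148°, sin 148°) = (50.1, -4.14). A1 meets BG tangentially, so MB is at right angles to BG, so BG runs along (−sin 148°, cos 148°); with |BG| = 26.1, G = (36.3, -26.3). Then |EG| = |G − E| = 33.8.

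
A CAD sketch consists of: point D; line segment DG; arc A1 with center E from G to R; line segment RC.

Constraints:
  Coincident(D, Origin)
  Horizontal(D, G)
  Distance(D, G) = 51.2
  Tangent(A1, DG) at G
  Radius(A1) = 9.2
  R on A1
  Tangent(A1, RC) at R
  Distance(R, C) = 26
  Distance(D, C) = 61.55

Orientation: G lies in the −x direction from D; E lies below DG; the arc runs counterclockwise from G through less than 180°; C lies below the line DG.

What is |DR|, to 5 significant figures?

61.018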